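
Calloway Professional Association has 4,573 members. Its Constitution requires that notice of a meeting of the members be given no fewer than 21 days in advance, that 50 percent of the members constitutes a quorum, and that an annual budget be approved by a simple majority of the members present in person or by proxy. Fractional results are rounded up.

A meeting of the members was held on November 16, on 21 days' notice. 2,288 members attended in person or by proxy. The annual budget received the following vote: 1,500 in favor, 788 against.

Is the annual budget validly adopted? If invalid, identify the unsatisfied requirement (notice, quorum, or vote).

Notice: 21 days given; 21 required. Satisfied.
Quorum: 50% of 4,573 = 2,286.50, rounded up to 2,287; 2,288 present. Satisfied.
Vote: requires a majority of those present (2,288); a majority of 2288 is 1145, so 1,145 needed; 1,500 in favor. Satisfied.

Valid — all requirements satisfied.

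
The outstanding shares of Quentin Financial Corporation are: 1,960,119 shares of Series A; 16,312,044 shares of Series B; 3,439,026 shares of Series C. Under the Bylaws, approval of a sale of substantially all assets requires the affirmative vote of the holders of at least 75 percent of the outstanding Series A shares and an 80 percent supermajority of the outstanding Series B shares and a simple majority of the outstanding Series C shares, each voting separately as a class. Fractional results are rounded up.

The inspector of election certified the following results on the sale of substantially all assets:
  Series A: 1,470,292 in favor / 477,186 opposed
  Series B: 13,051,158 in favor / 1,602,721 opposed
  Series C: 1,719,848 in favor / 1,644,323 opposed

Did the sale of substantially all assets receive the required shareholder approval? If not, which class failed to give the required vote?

Approved — every class gave the required vote.

Series A: 3/4 of 1960119 = 1470089.25, rounded up to 1470090; 1,470,090 required, 1,470,292 in favor — approved.
Series B: 4/5 of 16312044 = 13049635.20, rounded up to 13049636; 13,049,636 required, 13,051,158 in favor — approved.
Series C: a majority of 3439026 is 1719514; 1,719,514 required, 1,719,848 in favor — approved.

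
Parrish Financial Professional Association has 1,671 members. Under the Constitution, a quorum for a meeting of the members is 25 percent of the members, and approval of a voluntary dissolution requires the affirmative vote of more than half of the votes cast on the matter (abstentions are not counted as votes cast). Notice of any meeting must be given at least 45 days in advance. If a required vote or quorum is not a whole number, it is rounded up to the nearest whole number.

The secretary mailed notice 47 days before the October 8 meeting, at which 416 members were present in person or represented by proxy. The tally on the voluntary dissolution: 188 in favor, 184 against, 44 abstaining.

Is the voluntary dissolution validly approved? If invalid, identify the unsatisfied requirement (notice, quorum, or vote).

Notice: 47 days given; 45 required. Satisfied.
Quorum: 25% of 1,671 = 417.75, rounded up to 418; 416 present. Not satisfied.
Vote: requires a majority of the votes cast (416 − 44 abstaining = 372); a majority of 372 is 187, so 187 needed; 188 in favor. Satisfied.

Invalid — quorum requirement not satisfied.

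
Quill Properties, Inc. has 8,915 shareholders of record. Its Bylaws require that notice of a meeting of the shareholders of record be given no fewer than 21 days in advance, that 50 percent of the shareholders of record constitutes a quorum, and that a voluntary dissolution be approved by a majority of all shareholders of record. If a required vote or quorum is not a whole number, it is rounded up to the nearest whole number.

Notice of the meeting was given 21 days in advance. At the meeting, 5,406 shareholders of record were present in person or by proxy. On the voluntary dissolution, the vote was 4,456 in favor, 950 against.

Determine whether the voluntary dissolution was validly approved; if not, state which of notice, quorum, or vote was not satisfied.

Notice: 21 days given; 21 required. Satisfied.
Quorum: 50% of 8,915 = 4,457.50, rounded up to 4,458; 5,406 present. Satisfied.
Vote: requires a majority of all shareholders of record (8,915); a majority of 8915 is 4458, so 4,458 needed; 4,456 in favor. Not satisfied.

Invalid — vote requirement not satisfied.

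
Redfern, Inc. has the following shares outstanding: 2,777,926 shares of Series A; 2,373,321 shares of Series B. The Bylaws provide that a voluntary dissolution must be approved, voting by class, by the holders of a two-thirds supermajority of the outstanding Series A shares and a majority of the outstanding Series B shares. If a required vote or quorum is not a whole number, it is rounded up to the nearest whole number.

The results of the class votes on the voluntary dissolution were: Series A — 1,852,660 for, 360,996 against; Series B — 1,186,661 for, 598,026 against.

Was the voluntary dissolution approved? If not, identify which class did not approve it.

Approved — every class gave the required vote.

Series A: 2/3 of 2777926 = 1851950.67, rounded up to 1851951; 1,851,951 required, 1,852,660 in favor — approved.
Series B: a majority of 2373321 is 1186661; 1,186,661 required, 1,186,661 in favor — approved.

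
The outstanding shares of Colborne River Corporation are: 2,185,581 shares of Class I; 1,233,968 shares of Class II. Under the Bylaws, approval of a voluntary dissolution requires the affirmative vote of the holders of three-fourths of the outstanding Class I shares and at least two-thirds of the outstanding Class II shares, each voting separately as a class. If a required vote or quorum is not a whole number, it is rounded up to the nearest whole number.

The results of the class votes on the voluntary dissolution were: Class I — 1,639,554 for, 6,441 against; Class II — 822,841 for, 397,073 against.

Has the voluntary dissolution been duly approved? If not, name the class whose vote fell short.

Class I: 3/4 of 2185581 = 1639185.75, rounded up to 1639186; 1,639,186 required, 1,639,554 in favor — approved.
Class II: 2/3 of 1233968 = 822645.33, rounded up to 822646; 822,646 required, 822,841 in favor — approved.

Approved — every class gave the required vote.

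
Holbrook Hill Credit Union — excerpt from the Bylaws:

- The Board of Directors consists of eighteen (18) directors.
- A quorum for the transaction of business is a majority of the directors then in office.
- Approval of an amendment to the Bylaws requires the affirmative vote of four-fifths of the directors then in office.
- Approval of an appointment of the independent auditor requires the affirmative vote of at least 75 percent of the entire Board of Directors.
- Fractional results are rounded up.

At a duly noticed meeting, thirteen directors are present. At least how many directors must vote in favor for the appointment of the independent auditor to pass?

14

The appointment of the independent auditor requires three-fourths of the entire Board of Directors (18).
3/4 of 18 = 13.50, rounded up to 14.
(Only 13 can vote, so the appointment of the independent auditor cannot pass at this meeting, but the required vote is still 14.)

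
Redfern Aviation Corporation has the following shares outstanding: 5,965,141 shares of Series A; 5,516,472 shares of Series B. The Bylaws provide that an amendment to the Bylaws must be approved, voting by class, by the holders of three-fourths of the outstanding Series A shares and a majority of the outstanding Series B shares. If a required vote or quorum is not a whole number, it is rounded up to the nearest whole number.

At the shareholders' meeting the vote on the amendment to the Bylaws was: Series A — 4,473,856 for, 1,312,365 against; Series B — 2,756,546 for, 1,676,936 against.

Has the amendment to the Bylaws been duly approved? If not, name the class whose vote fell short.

Series A: 3/4 of 5965141 = 4473855.75, rounded up to 4473856; 4,473,856 required, 4,473,856 in favor — approved.
Series B: a majority of 5516472 is 2758237; 2,758,237 required, 2,756,546 in favor — not approved.

Not approved — the Series B shares did not give the required vote.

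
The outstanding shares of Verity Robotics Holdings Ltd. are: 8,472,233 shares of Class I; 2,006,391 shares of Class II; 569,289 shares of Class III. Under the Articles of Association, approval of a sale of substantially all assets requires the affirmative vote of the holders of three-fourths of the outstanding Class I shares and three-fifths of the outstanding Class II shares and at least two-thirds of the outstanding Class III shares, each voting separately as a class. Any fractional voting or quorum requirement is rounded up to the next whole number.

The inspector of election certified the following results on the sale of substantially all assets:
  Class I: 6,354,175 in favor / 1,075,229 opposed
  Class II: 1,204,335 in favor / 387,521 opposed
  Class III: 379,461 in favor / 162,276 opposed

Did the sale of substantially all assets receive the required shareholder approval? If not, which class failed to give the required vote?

Class I: 3/4 of 8472233 = 6354174.75, rounded up to 6354175; 6,354,175 required, 6,354,175 in favor — approved.
Class II: 3/5 of 2006391 = 1203834.60, rounded up to 1203835; 1,203,835 required, 1,204,335 in favor — approved.
Class III: 2/3 of 569289 = 379526; 379,526 required, 379,461 in favor — not approved.

Not approved — the Class III shares did not give the required vote.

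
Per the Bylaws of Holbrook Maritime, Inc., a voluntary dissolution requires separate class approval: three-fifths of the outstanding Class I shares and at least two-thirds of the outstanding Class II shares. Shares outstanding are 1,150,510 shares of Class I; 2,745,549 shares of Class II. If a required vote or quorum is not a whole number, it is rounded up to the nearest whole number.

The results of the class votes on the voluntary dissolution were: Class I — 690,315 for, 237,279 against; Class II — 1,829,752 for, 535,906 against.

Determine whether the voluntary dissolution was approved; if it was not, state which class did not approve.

Class I: 3/5 of 1150510 = 690306; 690,306 required, 690,315 in favor — approved.
Class II: 2/3 of 2745549 = 1830366; 1,830,366 required, 1,829,752 in favor — not approved.

Not approved — the Class II shares did not give the required vote.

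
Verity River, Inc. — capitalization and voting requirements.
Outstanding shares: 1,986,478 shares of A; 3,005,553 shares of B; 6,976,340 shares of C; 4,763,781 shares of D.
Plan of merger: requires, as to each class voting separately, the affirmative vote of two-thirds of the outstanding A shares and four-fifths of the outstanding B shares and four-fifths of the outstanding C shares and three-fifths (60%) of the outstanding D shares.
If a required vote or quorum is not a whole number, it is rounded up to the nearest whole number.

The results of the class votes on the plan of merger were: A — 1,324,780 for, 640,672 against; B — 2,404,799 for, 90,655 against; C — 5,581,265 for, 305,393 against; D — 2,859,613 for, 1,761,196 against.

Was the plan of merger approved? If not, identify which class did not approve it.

A: 2/3 of 1986478 = 1324318.67, rounded up to 1324319; 1,324,319 required, 1,324,780 in favor — approved.
B: 4/5 of 3005553 = 2404442.40, rounded up to 2404443; 2,404,443 required, 2,404,799 in favor — approved.
C: 4/5 of 6976340 = 5581072; 5,581,072 required, 5,581,265 in favor — approved.
D: 3/5 of 4763781 = 2858268.60, rounded up to 2858269; 2,858,269 required, 2,859,613 in favor — approved.

Approved — every class gave the required vote.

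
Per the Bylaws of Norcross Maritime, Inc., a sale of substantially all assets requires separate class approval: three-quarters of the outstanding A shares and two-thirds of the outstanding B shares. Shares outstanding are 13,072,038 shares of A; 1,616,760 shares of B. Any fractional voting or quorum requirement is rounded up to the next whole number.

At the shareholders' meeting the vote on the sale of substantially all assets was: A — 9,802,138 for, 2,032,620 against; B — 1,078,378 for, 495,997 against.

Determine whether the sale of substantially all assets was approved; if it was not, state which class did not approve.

A: 3/4 of 13072038 = 9804028.50, rounded up to 9804029; 9,804,029 required, 9,802,138 in favor — not approved.
B: 2/3 of 1616760 = 1077840; 1,077,840 required, 1,078,378 in favor — approved.

Not approved — the A shares did not give the required vote.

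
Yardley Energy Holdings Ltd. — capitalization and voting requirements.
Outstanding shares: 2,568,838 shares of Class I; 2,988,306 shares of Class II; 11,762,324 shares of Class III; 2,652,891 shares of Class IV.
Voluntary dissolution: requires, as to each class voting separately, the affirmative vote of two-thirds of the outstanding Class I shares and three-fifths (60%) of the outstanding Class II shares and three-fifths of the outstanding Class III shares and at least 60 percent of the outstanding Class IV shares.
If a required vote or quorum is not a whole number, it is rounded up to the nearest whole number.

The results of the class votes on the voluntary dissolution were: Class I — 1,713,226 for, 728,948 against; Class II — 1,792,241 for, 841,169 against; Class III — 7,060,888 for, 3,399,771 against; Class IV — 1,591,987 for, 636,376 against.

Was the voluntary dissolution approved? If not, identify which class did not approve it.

Class I: 2/3 of 2568838 = 1712558.67, rounded up to 1712559; 1,712,559 required, 1,713,226 in favor — approved.
Class II: 3/5 of 2988306 = 1792983.60, rounded up to 1792984; 1,792,984 required, 1,792,241 in favor — not approved.
Class III: 3/5 of 11762324 = 7057394.40, rounded up to 7057395; 7,057,395 required, 7,060,888 in favor — approved.
Class IV: 3/5 of 2652891 = 1591734.60, rounded up to 1591735; 1,591,735 required, 1,591,987 in favor — approved.

Not approved — the Class II shares did not give the required vote.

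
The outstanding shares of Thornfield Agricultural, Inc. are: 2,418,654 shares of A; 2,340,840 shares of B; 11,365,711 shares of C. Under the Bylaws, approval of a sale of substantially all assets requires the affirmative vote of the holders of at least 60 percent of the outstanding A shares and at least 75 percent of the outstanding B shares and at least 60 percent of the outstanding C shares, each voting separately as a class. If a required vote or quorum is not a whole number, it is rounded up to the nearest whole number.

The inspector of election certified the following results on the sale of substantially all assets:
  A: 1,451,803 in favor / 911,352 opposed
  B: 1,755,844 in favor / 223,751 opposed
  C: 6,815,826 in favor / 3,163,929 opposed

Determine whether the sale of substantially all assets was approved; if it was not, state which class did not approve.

A: 3/5 of 2418654 = 1451192.40, rounded up to 1451193; 1,451,193 required, 1,451,803 in favor — approved.
B: 3/4 of 2340840 = 1755630; 1,755,630 required, 1,755,844 in favor — approved.
C: 3/5 of 11365711 = 6819426.60, rounded up to 6819427; 6,819,427 required, 6,815,826 in favor — not approved.

Not approved — the C shares did not give the required vote.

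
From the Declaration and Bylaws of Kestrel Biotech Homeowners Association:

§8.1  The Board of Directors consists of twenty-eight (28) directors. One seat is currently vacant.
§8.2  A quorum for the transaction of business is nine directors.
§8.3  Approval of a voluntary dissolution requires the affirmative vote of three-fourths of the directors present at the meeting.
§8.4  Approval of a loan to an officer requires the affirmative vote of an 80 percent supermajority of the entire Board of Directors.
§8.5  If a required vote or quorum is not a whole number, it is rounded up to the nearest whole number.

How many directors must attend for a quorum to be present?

The quorum is fixed at 9.

9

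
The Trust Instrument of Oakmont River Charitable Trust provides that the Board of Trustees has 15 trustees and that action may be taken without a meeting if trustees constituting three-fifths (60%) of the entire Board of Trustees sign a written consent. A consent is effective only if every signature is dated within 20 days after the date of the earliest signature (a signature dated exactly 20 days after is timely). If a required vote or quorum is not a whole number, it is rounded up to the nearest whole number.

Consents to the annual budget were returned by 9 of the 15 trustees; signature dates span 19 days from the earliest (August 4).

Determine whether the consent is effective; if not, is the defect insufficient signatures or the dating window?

Signatures required: three-fifths (60%) of 15 — 3/5 of 15 = 9, so 9 needed; 9 signed. Sufficient.
Dating window: the latest signature is 19 days after the earliest; the limit is 20 days. Within the window.

Effective — both the signature and dating-window requirements are satisfied.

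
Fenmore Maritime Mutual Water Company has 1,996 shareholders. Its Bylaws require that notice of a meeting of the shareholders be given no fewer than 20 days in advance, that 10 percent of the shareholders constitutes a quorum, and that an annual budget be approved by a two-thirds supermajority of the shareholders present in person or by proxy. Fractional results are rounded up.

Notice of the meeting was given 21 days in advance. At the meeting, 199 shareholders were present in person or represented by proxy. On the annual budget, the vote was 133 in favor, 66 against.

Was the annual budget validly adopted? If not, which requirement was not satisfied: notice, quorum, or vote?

Invalid — quorum requirement not satisfied.

Notice: 21 days given; 20 required. Satisfied.
Quorum: 10% of 1,996 = 199.60, rounded up to 200; 199 present. Not satisfied.
Vote: requires two-thirds of those present (199); 2/3 of 199 = 132.67, rounded up to 133, so 133 needed; 133 in favor. Satisfied.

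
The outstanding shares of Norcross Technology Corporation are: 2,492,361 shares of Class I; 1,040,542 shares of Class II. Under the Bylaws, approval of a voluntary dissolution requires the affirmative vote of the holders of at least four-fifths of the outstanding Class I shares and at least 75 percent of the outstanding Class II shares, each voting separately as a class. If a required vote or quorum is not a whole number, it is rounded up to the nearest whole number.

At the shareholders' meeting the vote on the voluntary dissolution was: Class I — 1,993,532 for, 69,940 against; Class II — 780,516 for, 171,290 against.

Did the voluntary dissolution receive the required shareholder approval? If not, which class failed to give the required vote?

Not approved — the Class I shares did not give the required vote.

Class I: 4/5 of 2492361 = 1993888.80, rounded up to 1993889; 1,993,889 required, 1,993,532 in favor — not approved.
Class II: 3/4 of 1040542 = 780406.50, rounded up to 780407; 780,407 required, 780,516 in favor — approved.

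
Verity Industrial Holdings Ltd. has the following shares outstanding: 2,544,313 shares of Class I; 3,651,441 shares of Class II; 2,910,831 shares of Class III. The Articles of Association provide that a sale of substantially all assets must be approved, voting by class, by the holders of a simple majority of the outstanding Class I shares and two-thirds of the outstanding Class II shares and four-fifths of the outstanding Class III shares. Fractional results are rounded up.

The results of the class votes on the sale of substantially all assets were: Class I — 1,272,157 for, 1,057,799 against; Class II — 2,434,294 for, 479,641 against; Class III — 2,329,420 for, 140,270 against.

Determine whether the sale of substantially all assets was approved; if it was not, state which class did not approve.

Approved — every class gave the required vote.

Class I: a majority of 2544313 is 1272157; 1,272,157 required, 1,272,157 in favor — approved.
Class II: 2/3 of 3651441 = 2434294; 2,434,294 required, 2,434,294 in favor — approved.
Class III: 4/5 of 2910831 = 2328664.80, rounded up to 2328665; 2,328,665 required, 2,329,420 in favor — approved.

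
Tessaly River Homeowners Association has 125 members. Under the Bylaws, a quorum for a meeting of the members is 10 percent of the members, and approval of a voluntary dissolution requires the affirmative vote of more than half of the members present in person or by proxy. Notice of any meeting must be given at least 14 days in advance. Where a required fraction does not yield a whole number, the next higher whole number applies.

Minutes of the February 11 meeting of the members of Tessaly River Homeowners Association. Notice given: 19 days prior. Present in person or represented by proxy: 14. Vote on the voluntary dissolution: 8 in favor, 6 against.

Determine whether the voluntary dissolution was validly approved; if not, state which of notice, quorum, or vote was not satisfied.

Valid — all requirements satisfied.

Notice: 19 days given; 14 required. Satisfied.
Quorum: 10% of 125 = 12.50, rounded up to 13; 14 present. Satisfied.
Vote: requires a majority of those present (14); a majority of 14 is 8, so 8 needed; 8 in favor. Satisfied.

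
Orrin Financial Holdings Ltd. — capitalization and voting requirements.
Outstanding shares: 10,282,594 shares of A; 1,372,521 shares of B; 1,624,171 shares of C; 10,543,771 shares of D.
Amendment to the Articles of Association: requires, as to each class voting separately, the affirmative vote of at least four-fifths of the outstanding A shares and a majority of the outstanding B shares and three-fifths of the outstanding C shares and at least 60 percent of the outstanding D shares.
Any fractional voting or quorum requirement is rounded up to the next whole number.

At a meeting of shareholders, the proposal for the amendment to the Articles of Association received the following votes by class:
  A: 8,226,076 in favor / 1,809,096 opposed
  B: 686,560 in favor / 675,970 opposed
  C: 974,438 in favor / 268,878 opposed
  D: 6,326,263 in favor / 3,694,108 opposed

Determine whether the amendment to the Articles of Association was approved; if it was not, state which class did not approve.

Not approved — the C shares did not give the required vote.

A: 4/5 of 10282594 = 8226075.20, rounded up to 8226076; 8,226,076 required, 8,226,076 in favor — approved.
B: a majority of 1372521 is 686261; 686,261 required, 686,560 in favor — approved.
C: 3/5 of 1624171 = 974502.60, rounded up to 974503; 974,503 required, 974,438 in favor — not approved.
D: 3/5 of 10543771 = 6326262.60, rounded up to 6326263; 6,326,263 required, 6,326,263 in favor — approved.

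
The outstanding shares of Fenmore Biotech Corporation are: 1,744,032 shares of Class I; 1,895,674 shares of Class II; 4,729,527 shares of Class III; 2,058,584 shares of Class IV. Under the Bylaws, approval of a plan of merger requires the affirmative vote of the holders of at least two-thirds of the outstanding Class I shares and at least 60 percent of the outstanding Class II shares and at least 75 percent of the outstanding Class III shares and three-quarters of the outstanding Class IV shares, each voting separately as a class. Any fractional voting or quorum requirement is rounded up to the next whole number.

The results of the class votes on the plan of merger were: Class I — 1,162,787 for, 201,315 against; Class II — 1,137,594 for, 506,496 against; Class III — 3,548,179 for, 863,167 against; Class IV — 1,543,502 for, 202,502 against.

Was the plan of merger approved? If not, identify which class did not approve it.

Not approved — the Class IV shares did not give the required vote.

Class I: 2/3 of 1744032 = 1162688; 1,162,688 required, 1,162,787 in favor — approved.
Class II: 3/5 of 1895674 = 1137404.40, rounded up to 1137405; 1,137,405 required, 1,137,594 in favor — approved.
Class III: 3/4 of 4729527 = 3547145.25, rounded up to 3547146; 3,547,146 required, 3,548,179 in favor — approved.
Class IV: 3/4 of 2058584 = 1543938; 1,543,938 required, 1,543,502 in favor — not approved.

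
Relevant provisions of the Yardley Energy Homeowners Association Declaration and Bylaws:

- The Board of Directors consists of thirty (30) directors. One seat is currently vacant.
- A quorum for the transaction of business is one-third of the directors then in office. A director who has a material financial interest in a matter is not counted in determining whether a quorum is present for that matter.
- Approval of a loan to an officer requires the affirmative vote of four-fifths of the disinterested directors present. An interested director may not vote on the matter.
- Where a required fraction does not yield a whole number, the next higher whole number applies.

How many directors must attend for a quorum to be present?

10

1/3 of 29 = 9.67, rounded up to 10.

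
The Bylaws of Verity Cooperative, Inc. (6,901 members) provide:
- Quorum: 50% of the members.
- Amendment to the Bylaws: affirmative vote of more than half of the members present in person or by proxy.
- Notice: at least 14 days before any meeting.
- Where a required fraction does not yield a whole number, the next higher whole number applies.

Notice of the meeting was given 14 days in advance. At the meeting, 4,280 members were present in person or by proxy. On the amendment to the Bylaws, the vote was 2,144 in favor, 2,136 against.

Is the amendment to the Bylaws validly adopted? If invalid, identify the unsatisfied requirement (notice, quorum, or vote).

Notice: 14 days given; 14 required. Satisfied.
Quorum: 50% of 6,901 = 3,450.50, rounded up to 3,451; 4,280 present. Satisfied.
Vote: requires a majority of those present (4,280); a majority of 4280 is 2141, so 2,141 needed; 2,144 in favor. Satisfied.

Valid — all requirements satisfied.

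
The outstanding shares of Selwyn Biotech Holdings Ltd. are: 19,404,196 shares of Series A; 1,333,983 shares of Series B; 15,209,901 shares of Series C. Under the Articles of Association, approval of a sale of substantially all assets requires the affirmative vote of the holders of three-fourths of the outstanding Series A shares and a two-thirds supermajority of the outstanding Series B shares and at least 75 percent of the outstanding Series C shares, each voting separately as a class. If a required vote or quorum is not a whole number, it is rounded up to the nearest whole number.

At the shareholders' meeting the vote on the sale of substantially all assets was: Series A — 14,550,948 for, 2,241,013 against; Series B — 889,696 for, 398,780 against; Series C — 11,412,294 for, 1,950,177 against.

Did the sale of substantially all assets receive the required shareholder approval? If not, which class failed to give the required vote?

Not approved — the Series A shares did not give the required vote.

Series A: 3/4 of 19404196 = 14553147; 14,553,147 required, 14,550,948 in favor — not approved.
Series B: 2/3 of 1333983 = 889322; 889,322 required, 889,696 in favor — approved.
Series C: 3/4 of 15209901 = 11407425.75, rounded up to 11407426; 11,407,426 required, 11,412,294 in favor — approved.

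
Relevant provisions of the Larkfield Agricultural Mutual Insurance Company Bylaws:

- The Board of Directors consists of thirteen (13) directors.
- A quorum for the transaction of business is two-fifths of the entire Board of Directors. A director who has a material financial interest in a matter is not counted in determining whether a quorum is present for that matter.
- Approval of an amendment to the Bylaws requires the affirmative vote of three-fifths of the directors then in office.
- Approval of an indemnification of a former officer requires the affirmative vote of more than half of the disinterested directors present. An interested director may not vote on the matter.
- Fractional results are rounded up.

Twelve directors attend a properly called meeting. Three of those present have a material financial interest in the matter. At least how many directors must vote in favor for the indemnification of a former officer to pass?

5

The indemnification of a former officer requires a majority of the disinterested directors present (12 − 3 = 9).
A majority of 9 is 5.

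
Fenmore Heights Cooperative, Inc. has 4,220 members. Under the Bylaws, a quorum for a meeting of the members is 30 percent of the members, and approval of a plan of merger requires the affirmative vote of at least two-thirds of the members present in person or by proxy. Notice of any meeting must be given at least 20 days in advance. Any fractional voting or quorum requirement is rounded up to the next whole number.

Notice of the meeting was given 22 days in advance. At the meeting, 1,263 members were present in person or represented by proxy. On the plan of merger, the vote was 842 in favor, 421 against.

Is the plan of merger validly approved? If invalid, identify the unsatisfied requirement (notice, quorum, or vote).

Notice: 22 days given; 20 required. Satisfied.
Quorum: 30% of 4,220 = 1,266; 1,263 present. Not satisfied.
Vote: requires two-thirds of those present (1,263); 2/3 of 1263 = 842, so 842 needed; 842 in favor. Satisfied.

Invalid — quorum requirement not satisfied.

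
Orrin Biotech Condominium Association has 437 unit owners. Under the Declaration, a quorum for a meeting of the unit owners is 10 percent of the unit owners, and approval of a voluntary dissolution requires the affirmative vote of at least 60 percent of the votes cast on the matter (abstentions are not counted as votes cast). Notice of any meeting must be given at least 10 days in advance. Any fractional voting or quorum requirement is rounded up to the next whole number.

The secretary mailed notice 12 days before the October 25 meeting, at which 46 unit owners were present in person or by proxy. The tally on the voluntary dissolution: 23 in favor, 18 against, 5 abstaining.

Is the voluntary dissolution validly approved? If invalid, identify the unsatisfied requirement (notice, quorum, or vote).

Notice: 12 days given; 10 required. Satisfied.
Quorum: 10% of 437 = 43.70, rounded up to 44; 46 present. Satisfied.
Vote: requires three-fifths of the votes cast (46 − 5 abstaining = 41); 3/5 of 41 = 24.60, rounded up to 25, so 25 needed; 23 in favor. Not satisfied.

Invalid — vote requirement not satisfied.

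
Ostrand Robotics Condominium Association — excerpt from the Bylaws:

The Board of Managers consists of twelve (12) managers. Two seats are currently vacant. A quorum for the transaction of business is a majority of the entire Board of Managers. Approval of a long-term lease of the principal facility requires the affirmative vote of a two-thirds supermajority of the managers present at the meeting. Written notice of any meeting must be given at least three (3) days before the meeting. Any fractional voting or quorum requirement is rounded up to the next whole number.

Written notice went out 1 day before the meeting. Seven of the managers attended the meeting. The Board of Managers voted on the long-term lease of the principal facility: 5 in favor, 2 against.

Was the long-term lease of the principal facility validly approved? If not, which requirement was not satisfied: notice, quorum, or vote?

Invalid — notice requirement not satisfied.

Notice: 1 day given; 3 required (1 < 3). Not satisfied.
Quorum: 7 present; quorum is 7. Satisfied.
Vote: the long-term lease of the principal facility requires two-thirds of the managers present (7). 2/3 of 7 = 4.67, rounded up to 5, so 5 affirmative votes are needed; 5 voted in favor. Satisfied.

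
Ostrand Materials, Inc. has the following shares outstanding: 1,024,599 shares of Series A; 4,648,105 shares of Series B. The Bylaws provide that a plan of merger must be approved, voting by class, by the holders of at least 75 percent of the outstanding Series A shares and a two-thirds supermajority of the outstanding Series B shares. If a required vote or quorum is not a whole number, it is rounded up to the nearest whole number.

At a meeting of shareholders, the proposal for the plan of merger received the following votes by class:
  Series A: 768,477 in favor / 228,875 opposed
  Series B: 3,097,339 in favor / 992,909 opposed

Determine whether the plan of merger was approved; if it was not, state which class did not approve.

Series A: 3/4 of 1024599 = 768449.25, rounded up to 768450; 768,450 required, 768,477 in favor — approved.
Series B: 2/3 of 4648105 = 3098736.67, rounded up to 3098737; 3,098,737 required, 3,097,339 in favor — not approved.

Not approved — the Series B shares did not give the required vote.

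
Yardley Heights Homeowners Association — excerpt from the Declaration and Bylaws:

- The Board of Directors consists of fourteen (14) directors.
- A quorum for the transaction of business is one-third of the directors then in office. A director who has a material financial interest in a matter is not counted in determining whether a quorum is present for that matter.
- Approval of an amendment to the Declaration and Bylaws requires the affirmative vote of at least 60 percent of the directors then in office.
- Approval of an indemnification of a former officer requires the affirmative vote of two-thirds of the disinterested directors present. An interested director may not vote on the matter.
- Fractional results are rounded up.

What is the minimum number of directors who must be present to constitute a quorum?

1/3 of 14 = 4.67, rounded up to 5.

5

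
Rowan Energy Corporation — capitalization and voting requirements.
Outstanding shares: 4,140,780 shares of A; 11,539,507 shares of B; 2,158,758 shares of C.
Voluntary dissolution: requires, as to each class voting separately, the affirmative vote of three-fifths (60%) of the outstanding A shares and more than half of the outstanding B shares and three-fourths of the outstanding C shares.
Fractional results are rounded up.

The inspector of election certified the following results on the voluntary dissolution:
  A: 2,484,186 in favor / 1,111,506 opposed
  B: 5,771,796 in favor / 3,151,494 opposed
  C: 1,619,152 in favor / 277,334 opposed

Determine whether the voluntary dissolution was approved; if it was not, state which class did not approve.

Not approved — the A shares did not give the required vote.

A: 3/5 of 4140780 = 2484468; 2,484,468 required, 2,484,186 in favor — not approved.
B: a majority of 11539507 is 5769754; 5,769,754 required, 5,771,796 in favor — approved.
C: 3/4 of 2158758 = 1619068.50, rounded up to 1619069; 1,619,069 required, 1,619,152 in favor — approved.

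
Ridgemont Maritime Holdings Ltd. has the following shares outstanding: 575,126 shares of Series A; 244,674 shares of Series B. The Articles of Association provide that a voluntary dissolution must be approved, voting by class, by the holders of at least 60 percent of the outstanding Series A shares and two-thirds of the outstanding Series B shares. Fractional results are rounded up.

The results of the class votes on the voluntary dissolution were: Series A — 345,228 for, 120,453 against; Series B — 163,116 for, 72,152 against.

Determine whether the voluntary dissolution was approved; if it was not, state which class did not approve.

Approved — every class gave the required vote.

Series A: 3/5 of 575126 = 345075.60, rounded up to 345076; 345,076 required, 345,228 in favor — approved.
Series B: 2/3 of 244674 = 163116; 163,116 required, 163,116 in favor — approved.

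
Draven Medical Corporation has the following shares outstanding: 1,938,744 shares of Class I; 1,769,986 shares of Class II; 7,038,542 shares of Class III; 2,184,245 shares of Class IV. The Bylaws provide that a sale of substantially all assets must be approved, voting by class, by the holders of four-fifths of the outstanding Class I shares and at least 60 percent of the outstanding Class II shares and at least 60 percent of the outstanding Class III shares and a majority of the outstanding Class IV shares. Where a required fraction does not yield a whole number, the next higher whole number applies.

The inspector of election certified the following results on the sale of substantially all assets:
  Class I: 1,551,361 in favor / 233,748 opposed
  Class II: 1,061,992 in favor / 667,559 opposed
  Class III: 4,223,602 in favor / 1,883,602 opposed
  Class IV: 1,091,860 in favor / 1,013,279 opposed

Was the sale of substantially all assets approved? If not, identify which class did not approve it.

Not approved — the Class IV shares did not give the required vote.

Class I: 4/5 of 1938744 = 1550995.20, rounded up to 1550996; 1,550,996 required, 1,551,361 in favor — approved.
Class II: 3/5 of 1769986 = 1061991.60, rounded up to 1061992; 1,061,992 required, 1,061,992 in favor — approved.
Class III: 3/5 of 7038542 = 4223125.20, rounded up to 4223126; 4,223,126 required, 4,223,602 in favor — approved.
Class IV: a majority of 2184245 is 1092123; 1,092,123 required, 1,091,860 in favor — not approved.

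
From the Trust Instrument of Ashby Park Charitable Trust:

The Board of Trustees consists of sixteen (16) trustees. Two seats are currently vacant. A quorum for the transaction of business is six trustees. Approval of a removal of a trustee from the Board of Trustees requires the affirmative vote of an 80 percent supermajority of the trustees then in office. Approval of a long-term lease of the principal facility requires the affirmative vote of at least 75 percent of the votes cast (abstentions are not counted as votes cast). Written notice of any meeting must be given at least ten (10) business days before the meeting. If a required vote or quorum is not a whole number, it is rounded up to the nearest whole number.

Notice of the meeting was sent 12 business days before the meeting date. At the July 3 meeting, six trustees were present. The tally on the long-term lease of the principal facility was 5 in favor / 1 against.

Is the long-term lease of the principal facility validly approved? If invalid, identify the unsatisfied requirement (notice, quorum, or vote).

Notice: 12 business days given; 10 required (12 ≥ 10). Satisfied.
Quorum: 6 present; quorum is 6. Satisfied.
Vote: the long-term lease of the principal facility requires three-fourths of the votes cast (6). 3/4 of 6 = 4.50, rounded up to 5, so 5 affirmative votes are needed; 5 voted in favor. Satisfied.

Valid — all requirements satisfied.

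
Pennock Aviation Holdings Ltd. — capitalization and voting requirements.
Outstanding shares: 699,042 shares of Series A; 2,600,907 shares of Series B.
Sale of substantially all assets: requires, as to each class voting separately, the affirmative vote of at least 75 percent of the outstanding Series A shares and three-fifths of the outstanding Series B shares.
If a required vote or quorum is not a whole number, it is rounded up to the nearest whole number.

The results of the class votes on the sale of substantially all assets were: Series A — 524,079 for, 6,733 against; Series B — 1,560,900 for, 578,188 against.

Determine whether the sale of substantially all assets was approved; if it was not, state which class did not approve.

Series A: 3/4 of 699042 = 524281.50, rounded up to 524282; 524,282 required, 524,079 in favor — not approved.
Series B: 3/5 of 2600907 = 1560544.20, rounded up to 1560545; 1,560,545 required, 1,560,900 in favor — approved.

Not approved — the Series A shares did not give the required vote.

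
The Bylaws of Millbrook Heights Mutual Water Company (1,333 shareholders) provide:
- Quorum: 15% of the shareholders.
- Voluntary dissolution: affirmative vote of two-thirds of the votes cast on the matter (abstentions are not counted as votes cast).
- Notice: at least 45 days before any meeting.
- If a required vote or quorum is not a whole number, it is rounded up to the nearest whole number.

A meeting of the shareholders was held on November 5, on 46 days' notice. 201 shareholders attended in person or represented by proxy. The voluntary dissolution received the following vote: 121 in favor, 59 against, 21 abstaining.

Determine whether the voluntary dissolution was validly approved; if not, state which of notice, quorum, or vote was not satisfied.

Valid — all requirements satisfied.

Notice: 46 days given; 45 required. Satisfied.
Quorum: 15% of 1,333 = 199.95, rounded up to 200; 201 present. Satisfied.
Vote: requires two-thirds of the votes cast (201 − 21 abstaining = 180); 2/3 of 180 = 120, so 120 needed; 121 in favor. Satisfied.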